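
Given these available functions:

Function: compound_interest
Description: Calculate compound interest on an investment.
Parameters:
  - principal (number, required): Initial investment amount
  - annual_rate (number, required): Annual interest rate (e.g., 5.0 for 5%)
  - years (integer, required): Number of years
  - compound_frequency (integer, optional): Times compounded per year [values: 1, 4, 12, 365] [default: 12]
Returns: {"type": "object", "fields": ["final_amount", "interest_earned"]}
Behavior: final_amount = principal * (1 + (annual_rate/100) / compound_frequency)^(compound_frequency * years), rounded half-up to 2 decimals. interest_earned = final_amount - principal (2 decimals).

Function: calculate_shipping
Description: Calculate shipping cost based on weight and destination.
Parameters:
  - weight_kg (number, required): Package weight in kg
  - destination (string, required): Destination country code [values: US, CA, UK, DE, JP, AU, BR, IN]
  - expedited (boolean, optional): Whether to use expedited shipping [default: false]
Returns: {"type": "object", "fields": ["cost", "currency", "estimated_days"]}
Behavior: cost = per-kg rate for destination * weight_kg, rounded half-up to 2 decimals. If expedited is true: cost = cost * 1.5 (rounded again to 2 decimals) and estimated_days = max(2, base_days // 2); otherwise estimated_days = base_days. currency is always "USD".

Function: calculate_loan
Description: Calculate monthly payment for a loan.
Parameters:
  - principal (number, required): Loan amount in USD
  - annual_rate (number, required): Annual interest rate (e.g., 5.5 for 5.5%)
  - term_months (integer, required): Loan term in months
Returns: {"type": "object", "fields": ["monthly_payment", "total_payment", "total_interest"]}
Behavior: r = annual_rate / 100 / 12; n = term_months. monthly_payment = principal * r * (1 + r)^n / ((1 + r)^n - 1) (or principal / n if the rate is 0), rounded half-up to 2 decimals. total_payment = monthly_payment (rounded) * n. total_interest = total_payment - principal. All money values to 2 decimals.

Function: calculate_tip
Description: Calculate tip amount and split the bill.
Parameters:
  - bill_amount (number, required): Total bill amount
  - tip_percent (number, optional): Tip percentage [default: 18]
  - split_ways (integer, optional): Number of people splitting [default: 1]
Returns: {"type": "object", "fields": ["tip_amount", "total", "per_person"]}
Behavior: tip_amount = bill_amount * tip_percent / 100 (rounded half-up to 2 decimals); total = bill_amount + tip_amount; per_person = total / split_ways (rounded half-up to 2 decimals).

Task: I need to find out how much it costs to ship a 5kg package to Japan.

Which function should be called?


The task needs a function whose description is: Calculate shipping cost based on weight and destination.
calculate_shipping


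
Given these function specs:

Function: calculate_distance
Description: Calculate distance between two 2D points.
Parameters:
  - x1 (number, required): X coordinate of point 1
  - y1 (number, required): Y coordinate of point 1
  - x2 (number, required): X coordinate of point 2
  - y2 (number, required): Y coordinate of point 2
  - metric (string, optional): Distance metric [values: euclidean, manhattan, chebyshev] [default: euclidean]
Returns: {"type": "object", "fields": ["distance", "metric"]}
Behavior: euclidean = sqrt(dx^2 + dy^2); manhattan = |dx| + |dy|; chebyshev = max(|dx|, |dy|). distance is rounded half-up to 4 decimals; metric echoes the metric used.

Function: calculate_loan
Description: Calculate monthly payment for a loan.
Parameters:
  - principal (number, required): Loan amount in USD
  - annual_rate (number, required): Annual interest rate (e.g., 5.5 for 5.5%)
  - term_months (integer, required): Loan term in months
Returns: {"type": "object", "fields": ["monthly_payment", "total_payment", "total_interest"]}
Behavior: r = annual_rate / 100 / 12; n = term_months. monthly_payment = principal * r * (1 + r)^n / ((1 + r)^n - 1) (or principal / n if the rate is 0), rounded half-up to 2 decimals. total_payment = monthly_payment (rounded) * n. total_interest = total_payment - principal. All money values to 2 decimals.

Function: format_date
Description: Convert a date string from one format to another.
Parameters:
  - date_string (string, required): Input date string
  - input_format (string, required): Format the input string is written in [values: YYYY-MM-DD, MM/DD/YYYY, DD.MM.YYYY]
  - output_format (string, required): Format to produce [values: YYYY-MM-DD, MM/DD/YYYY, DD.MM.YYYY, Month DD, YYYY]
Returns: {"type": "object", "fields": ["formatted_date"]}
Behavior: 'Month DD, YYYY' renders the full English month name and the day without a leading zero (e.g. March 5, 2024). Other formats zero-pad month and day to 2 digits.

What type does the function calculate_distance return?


The calculate_distance spec declares Returns: {"type": "object", "fields": ["distance", "metric"]}
Type:
object


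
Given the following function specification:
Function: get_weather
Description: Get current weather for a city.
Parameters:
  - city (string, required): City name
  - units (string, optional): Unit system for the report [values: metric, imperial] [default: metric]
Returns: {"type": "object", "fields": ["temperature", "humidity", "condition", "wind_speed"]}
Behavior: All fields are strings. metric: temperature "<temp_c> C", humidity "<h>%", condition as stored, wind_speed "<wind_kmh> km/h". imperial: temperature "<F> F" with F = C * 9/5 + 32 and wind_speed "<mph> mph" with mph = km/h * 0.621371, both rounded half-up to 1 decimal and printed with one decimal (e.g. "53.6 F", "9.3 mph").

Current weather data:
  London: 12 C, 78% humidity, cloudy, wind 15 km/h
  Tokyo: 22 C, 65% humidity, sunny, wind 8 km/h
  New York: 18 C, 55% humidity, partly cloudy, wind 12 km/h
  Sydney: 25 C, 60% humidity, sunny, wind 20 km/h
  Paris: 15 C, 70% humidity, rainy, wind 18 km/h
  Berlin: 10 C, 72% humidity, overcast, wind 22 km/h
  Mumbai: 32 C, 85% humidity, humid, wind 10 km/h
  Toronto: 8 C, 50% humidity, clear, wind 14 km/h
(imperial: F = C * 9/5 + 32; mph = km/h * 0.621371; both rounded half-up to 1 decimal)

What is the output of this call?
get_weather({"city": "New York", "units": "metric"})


New York record: 18 C, 55%, partly cloudy, 12 km/h
metric: report values as stored ('<temp_c> C', '<humidity>%', '<wind_kmh> km/h')
Output:
{"temperature": "18 C", "humidity": "55%", "condition": "partly cloudy", "wind_speed": "12 km/h"}


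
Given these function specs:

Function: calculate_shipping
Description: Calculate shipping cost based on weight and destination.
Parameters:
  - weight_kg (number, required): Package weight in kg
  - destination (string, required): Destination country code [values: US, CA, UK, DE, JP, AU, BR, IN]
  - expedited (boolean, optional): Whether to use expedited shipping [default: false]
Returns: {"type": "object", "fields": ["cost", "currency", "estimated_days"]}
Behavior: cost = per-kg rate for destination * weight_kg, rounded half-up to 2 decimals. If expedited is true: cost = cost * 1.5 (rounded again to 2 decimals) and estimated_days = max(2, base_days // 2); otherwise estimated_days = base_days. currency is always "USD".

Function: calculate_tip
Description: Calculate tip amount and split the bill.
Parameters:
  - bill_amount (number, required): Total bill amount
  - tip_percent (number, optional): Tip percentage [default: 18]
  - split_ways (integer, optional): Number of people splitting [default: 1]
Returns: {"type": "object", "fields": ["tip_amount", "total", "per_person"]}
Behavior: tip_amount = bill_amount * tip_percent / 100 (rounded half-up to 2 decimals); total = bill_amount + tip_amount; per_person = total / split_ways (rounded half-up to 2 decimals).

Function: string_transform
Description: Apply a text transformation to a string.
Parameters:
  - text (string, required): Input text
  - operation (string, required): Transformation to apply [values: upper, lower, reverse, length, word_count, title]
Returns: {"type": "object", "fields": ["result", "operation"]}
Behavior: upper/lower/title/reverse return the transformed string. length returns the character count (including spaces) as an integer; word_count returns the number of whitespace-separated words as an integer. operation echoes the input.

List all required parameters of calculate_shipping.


Parameters of calculate_shipping and their required/optional flag:
  weight_kg: required
  destination: required
  expedited: optional
destination, weight_kg


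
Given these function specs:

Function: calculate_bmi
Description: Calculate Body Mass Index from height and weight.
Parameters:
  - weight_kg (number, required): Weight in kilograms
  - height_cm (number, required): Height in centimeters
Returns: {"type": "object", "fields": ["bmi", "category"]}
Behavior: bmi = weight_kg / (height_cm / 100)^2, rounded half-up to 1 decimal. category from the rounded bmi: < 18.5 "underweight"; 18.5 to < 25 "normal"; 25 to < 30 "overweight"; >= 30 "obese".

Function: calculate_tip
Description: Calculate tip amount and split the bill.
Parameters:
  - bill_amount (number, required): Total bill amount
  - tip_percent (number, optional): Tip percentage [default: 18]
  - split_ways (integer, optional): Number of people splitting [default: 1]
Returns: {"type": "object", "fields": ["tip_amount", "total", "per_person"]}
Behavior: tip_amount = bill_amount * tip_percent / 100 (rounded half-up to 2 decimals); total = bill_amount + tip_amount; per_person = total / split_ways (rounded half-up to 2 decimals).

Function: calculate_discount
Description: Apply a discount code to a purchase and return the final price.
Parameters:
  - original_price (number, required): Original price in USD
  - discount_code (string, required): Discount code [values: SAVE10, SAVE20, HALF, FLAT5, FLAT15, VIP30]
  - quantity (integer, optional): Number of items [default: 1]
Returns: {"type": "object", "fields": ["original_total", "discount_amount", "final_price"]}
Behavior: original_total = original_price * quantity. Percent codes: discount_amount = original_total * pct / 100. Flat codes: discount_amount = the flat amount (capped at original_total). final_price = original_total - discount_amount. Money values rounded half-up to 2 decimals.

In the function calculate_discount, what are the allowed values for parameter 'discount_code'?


The calculate_discount spec declares:
  - discount_code (string, required): Discount code [values: SAVE10, SAVE20, HALF, FLAT5, FLAT15, VIP30]
Allowed values:
SAVE10, SAVE20, HALF, FLAT5, FLAT15, VIP30


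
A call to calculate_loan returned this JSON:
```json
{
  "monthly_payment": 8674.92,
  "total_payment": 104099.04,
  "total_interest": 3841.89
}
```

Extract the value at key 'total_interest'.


3841.89


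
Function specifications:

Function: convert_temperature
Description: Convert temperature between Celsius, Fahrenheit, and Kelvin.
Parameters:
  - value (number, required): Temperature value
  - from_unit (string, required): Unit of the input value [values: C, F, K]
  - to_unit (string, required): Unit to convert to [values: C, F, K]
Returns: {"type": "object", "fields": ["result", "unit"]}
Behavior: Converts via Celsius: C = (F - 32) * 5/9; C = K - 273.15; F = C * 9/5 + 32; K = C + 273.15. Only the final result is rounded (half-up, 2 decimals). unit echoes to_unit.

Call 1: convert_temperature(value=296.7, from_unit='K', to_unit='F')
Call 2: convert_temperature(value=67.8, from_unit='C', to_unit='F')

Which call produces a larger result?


Call 1:
  To C: 296.7 - 273.15 = 23.55
  To F: 23.55 * 9/5 + 32 = 74.39
  Round to 2 decimals: 74.39
  -> 74.39 F
Call 2:
  Input already in C: 67.8
  To F: 67.8 * 9/5 + 32 = 154.04
  Round to 2 decimals: 154.04
  -> 154.04 F
Call 2 (154.04 F)


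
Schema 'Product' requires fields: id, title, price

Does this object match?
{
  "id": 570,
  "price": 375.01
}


Checking required fields...
Missing: title
Invalid - missing required field 'title'


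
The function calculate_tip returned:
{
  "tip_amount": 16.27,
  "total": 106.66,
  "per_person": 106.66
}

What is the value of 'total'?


106.66


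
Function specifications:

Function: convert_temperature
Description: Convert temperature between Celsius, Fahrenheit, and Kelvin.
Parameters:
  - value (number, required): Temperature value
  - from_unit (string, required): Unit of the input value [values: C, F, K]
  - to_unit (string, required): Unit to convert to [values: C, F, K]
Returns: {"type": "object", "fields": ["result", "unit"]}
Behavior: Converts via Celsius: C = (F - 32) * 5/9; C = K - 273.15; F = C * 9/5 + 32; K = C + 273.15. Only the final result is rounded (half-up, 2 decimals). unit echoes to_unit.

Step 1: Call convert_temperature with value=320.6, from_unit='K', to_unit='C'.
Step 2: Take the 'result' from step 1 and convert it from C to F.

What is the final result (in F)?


Step 1: convert_temperature(value=320.6, from_unit=K, to_unit=C)
  To C: 320.6 - 273.15 = 47.45
  Target is C: 47.45
  Round to 2 decimals: 47.45
  -> result = 47.45 C
Step 2: convert_temperature(value=47.45, from_unit=C, to_unit=F)
  Input already in C: 47.45
  To F: 47.45 * 9/5 + 32 = 117.41
  Round to 2 decimals: 117.41
  -> result = 117.41 F
117.41 F


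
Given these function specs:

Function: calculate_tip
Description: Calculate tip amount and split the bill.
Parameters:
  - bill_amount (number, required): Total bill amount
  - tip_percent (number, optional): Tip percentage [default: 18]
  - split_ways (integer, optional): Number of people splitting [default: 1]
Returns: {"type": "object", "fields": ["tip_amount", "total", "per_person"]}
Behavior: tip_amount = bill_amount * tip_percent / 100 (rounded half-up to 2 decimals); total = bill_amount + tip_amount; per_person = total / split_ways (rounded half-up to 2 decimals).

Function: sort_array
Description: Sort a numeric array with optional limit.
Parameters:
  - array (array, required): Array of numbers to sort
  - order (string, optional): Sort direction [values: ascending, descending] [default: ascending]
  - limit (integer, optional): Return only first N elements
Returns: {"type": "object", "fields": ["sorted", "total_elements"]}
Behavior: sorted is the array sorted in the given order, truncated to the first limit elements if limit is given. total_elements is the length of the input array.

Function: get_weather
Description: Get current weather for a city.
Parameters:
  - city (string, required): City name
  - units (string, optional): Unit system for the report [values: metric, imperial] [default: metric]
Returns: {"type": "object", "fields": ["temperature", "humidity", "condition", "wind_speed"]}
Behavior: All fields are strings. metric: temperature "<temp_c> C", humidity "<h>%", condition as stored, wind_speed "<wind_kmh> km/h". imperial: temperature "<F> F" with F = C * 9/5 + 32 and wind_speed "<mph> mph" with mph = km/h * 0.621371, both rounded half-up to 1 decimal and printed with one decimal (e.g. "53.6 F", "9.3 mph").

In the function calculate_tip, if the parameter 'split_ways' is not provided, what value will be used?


The calculate_tip spec declares:
  - split_ways (integer, optional): Number of people splitting [default: 1]
Default:
1


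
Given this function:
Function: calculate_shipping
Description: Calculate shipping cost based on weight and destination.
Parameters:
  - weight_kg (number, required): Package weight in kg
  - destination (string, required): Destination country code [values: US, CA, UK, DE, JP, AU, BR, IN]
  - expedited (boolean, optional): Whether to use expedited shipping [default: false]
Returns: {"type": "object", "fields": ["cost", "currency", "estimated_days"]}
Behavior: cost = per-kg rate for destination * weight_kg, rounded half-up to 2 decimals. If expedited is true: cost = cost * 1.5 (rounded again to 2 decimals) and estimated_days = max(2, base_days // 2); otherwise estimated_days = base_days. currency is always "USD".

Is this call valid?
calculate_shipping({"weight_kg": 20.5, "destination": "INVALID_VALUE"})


Checking parameter values...
Parameter 'destination' has value 'INVALID_VALUE' not in allowed: US, CA, UK, DE, JP, AU, BR, IN
Invalid - 'destination' must be one of US, CA, UK, DE, JP, AU, BR, IN


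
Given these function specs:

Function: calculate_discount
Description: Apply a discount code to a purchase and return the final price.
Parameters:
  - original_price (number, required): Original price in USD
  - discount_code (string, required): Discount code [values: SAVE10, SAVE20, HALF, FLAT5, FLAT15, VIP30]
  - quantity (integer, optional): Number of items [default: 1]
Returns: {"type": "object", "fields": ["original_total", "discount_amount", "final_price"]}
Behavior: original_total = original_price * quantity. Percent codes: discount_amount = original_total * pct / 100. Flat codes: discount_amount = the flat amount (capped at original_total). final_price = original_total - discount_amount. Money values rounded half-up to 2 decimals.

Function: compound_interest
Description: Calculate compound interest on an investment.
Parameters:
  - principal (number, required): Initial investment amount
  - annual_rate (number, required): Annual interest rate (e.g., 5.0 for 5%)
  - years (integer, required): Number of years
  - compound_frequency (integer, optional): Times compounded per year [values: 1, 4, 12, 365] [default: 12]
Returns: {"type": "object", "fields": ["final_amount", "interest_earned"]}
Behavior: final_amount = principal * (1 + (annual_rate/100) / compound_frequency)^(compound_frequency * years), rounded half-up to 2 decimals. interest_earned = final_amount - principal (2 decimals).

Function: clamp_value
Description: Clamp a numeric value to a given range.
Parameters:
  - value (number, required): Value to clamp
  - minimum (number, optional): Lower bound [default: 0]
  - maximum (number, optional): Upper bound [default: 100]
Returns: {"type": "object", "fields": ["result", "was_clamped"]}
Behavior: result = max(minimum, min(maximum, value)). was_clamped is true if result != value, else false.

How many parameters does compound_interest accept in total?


Parameters of compound_interest: principal (required), annual_rate (required), years (required), compound_frequency (optional)
Total:
4


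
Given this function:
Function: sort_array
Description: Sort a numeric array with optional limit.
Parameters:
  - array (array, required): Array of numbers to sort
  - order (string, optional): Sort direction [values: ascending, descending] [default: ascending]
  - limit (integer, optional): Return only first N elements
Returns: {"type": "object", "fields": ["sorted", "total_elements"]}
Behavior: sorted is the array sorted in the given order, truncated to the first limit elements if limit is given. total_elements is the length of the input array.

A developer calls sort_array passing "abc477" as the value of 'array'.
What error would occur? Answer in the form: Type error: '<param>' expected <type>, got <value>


Spec: 'array' is declared as array; "abc477" is a string.
Type error: 'array' expected array, got "abc477"


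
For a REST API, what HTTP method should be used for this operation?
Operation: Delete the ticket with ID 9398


GET = read, POST = create, PUT = update/replace, DELETE = remove
This operation is a removal.
DELETE


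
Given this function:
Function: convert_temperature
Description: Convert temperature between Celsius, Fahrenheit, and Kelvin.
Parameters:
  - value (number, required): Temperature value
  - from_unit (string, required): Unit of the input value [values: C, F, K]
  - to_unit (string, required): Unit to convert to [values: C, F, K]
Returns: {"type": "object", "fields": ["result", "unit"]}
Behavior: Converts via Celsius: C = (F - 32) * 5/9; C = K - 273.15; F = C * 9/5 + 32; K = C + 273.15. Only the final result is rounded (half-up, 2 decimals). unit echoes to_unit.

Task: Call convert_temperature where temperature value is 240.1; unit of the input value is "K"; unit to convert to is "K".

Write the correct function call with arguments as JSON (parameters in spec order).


Mapping each described value to its parameter name:
  'Temperature value' -> value = 240.1
  'Unit of the input value' -> from_unit = "K"
  'Unit to convert to' -> to_unit = "K"
convert_temperature({"value": 240.1, "from_unit": "K", "to_unit": "K"})


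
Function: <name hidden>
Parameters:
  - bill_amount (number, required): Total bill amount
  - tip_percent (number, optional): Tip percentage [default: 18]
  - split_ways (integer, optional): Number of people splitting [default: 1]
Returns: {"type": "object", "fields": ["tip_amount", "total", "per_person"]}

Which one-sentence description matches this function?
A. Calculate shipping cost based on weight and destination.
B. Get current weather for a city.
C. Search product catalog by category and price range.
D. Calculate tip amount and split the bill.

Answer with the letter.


Parameters bill_amount, tip_percent, split_ways and return ["tip_amount", "total", "per_person"] fit: Calculate tip amount and split the bill.
D


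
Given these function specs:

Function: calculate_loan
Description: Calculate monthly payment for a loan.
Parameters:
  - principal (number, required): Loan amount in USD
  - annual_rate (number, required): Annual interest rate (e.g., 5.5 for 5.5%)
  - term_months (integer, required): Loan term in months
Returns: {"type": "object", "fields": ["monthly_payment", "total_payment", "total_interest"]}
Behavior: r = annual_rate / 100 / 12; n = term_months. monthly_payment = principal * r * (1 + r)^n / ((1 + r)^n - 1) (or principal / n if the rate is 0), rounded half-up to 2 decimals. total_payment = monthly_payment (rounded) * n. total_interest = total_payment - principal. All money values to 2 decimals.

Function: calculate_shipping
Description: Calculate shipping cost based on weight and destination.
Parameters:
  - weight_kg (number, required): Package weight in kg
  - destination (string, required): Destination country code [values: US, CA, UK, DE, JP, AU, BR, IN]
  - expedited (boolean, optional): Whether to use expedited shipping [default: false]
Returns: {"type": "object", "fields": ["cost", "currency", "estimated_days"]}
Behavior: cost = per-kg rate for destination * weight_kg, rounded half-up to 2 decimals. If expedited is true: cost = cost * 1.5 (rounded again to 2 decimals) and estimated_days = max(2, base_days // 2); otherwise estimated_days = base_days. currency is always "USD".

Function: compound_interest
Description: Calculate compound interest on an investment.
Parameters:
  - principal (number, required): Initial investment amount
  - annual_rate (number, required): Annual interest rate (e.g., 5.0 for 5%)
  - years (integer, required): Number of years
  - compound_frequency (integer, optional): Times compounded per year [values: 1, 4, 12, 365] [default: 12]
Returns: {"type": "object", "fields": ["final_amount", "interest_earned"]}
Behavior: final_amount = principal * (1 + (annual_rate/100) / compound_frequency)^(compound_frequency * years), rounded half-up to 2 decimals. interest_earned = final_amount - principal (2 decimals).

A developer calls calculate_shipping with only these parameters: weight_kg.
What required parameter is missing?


Required parameters: weight_kg, destination
Provided: weight_kg
Missing: destination
destination


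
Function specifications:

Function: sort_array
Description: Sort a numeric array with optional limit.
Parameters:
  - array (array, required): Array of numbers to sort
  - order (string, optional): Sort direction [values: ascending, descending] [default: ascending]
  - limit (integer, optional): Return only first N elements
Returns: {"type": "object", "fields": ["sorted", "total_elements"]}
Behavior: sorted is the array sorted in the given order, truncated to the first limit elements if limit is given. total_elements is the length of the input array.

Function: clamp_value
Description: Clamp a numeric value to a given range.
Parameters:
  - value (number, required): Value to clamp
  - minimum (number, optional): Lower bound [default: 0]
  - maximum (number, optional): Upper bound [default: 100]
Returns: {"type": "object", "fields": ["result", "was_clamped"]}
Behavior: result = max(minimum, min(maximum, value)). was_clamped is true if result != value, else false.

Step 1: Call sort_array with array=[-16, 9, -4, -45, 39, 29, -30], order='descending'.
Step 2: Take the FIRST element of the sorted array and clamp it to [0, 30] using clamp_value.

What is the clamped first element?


Step 1: sort_array(order=descending)
  sorted: [39, 29, 9, -4, -16, -30, -45]
  -> first element = 39
Step 2: clamp_value(value=39, minimum=0, maximum=30)
  result = max(0, min(30, 39)) = max(0, 30) = 30
  was_clamped = (30 != 39) = true
  -> result = 30
30


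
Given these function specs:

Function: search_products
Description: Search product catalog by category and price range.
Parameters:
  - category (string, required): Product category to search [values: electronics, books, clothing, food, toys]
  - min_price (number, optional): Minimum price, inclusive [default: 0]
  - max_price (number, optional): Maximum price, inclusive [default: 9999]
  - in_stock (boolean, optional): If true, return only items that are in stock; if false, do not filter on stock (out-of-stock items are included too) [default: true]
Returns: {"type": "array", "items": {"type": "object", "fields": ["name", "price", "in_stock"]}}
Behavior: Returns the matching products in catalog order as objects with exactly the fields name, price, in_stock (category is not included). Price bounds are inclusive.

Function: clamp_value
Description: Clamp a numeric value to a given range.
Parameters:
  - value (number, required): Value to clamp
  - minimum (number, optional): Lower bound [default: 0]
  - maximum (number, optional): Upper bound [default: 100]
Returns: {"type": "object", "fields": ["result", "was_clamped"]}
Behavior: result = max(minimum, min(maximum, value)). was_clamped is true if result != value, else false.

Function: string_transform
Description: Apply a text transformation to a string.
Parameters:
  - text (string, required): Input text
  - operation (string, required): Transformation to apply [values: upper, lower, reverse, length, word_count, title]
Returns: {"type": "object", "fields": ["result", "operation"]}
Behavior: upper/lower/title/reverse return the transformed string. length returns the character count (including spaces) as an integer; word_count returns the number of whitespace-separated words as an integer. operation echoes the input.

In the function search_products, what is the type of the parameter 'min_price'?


The search_products spec declares:
  - min_price (number, optional): Minimum price, inclusive [default: 0]
Type:
number


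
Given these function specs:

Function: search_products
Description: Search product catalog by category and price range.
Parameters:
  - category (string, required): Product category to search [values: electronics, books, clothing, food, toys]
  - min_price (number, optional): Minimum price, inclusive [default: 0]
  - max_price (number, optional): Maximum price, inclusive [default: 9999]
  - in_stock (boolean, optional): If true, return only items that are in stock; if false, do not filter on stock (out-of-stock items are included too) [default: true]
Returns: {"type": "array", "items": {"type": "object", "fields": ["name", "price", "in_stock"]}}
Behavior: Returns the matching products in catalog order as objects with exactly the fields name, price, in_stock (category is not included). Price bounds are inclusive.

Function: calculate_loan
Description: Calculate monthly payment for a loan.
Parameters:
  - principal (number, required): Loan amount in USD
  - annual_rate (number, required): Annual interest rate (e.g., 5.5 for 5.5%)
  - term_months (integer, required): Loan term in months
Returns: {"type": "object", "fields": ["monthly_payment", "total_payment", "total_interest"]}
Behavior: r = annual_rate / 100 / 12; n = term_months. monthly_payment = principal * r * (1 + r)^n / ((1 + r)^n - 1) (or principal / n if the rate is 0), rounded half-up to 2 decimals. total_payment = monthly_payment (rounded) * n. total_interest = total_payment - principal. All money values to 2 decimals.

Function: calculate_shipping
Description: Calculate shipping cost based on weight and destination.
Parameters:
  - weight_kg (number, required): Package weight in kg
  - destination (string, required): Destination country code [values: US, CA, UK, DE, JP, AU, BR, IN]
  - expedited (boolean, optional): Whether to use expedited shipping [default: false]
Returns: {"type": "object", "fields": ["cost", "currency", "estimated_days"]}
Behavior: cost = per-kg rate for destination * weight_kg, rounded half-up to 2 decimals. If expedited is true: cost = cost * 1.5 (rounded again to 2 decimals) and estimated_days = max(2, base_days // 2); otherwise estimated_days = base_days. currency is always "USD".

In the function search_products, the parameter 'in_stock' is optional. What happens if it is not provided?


The search_products spec declares:
  - in_stock (boolean, optional): If true, return only items that are in stock; if false, do not filter on stock (out-of-stock items are included too) [default: true]
It defaults to true


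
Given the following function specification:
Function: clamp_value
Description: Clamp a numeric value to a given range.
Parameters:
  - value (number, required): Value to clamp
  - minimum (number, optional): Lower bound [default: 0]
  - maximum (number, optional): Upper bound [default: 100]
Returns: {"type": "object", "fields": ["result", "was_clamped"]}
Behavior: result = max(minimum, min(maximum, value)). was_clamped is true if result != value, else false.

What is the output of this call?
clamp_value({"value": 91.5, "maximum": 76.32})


Defaults applied: minimum=0
result = max(0, min(76.32, 91.5)) = max(0, 76.32) = 76.32
was_clamped = (76.32 != 91.5) = true
Output:
{"result": 76.32, "was_clamped": true}


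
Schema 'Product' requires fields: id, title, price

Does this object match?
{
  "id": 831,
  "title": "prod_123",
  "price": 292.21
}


Checking required fields... All present.
Valid - all required fields present


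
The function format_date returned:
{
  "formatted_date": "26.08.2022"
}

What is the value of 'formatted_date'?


26.08.2022


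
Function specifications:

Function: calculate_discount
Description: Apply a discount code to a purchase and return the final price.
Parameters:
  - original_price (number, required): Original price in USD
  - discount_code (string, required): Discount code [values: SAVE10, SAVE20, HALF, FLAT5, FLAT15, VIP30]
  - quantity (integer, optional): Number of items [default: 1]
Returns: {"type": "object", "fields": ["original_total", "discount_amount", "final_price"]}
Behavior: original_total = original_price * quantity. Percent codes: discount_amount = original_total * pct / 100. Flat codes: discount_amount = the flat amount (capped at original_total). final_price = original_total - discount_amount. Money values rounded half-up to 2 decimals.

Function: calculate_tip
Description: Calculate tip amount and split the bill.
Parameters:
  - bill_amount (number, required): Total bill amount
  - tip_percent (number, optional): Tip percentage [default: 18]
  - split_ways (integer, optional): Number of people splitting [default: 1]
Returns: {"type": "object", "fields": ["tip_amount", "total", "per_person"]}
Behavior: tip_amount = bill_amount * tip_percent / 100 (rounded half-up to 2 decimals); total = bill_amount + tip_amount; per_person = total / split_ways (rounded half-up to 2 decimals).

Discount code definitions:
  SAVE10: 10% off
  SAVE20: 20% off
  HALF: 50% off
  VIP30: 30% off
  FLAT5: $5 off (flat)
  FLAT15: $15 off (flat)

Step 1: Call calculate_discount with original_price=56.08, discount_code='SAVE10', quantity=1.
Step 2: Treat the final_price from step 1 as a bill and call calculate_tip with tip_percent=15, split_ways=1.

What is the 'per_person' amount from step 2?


Step 1: calculate_discount(original_price=56.08, discount_code=SAVE10, quantity=1)
  original_total = 56.08 * 1 = 56.08
  SAVE10 = 10% off: discount_amount = 56.08 * 10/100 = 5.608 -> 5.61
  final_price = 56.08 - 5.61 = 50.47
  -> final_price = 50.47
Step 2: calculate_tip(bill_amount=50.47, tip_percent=15, split_ways=1)
  tip_amount = 50.47 * 15/100 = 7.5705 -> 7.57
  total = 50.47 + 7.57 = 58.04
  per_person = 58.04 / 1 = 58.04 -> 58.04
  -> per_person = 58.04
$58.04


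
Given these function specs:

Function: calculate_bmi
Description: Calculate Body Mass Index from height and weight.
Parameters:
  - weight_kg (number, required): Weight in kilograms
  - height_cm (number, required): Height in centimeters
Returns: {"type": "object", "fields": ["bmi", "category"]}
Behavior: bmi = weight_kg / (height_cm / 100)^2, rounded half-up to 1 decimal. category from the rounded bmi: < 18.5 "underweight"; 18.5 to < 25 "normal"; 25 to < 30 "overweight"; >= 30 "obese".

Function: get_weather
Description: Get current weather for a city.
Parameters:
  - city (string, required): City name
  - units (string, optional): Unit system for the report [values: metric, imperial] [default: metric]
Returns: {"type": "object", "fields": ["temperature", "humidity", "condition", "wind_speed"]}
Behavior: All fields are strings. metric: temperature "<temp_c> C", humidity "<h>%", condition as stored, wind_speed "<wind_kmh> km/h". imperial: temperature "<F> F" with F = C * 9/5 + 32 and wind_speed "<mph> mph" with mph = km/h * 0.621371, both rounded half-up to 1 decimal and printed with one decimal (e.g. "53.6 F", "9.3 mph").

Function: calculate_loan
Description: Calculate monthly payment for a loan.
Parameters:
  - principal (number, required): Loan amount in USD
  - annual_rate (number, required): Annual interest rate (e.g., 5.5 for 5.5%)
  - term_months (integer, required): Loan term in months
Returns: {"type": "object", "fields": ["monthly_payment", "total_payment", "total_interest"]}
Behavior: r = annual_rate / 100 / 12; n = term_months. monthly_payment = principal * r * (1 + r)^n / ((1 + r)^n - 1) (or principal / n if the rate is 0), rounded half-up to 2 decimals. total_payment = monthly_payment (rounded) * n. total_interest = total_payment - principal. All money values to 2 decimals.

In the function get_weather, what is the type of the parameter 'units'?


The get_weather spec declares:
  - units (string, optional): Unit system for the report [values: metric, imperial] [default: metric]
Type:
string


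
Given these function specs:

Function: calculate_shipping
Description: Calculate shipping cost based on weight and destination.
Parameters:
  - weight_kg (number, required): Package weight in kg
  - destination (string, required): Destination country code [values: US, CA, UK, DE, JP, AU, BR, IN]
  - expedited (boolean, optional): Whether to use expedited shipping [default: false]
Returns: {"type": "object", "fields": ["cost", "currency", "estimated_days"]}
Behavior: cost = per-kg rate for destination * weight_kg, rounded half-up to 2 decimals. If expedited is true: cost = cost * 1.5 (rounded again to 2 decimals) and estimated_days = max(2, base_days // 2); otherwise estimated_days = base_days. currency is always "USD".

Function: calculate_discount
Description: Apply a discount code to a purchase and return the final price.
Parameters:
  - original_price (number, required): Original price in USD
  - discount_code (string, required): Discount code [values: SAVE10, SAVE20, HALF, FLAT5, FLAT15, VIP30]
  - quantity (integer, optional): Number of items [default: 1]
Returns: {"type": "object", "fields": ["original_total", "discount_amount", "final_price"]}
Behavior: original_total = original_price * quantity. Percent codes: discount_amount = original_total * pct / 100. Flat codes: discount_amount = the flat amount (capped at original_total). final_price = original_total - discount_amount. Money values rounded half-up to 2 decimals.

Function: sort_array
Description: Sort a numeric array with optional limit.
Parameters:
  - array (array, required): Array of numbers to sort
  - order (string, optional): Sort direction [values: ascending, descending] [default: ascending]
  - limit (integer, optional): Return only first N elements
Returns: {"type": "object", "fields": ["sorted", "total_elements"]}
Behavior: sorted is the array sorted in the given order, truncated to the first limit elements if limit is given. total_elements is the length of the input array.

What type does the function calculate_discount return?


The calculate_discount spec declares Returns: {"type": "object", "fields": ["original_total", "discount_amount", "final_price"]}
Type:
object


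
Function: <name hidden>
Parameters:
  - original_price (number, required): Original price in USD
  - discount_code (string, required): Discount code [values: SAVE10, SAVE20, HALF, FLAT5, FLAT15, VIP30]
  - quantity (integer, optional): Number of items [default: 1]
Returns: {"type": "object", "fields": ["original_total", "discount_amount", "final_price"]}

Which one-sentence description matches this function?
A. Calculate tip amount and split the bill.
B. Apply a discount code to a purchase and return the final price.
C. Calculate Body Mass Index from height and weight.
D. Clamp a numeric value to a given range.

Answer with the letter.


Parameters original_price, discount_code, quantity and return ["original_total", "discount_amount", "final_price"] fit: Apply a discount code to a purchase and return the final price.
B


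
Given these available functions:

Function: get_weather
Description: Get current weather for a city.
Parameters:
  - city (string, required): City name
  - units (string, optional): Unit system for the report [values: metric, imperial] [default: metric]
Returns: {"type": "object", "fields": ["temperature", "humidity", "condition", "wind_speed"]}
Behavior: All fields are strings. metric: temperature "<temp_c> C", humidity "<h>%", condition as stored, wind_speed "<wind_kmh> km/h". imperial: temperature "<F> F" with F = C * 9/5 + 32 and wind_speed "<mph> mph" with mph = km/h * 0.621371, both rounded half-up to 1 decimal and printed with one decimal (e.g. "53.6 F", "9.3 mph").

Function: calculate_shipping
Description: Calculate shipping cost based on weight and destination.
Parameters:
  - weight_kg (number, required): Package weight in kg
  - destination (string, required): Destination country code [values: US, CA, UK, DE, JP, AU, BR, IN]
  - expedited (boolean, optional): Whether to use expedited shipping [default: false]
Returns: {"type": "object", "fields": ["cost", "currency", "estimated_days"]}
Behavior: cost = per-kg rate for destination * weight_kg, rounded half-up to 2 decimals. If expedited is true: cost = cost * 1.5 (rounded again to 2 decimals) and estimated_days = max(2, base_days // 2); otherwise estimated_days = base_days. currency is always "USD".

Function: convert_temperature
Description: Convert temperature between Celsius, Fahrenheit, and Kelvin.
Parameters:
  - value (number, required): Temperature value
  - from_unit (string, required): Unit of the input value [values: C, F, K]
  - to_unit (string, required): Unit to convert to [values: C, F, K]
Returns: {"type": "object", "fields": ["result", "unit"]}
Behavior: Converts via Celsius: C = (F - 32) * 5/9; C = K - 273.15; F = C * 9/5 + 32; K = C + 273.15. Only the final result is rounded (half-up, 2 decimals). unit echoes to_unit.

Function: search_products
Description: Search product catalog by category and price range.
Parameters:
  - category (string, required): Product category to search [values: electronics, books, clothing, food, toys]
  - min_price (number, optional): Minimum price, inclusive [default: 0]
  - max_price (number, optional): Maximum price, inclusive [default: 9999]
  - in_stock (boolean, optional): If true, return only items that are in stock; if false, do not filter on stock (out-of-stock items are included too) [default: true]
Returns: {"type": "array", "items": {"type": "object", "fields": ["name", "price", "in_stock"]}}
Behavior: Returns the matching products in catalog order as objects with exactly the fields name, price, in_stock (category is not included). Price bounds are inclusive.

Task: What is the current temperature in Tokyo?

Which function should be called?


The task needs a function whose description is: Get current weather for a city.
get_weather
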